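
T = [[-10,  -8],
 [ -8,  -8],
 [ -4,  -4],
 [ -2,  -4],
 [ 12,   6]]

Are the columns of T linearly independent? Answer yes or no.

Row reduce T to echelon form.
R2 ← R2 − (4/5)·R1: [0, -8/5]
R3 ← R3 − (2/5)·R1: [0, -4/5]
R4 ← R4 − (1/5)·R1: [0, -12/5]
R5 ← R5 + (6/5)·R1: [0, -18/5]
R3 ← R3 − (1/2)·R2: [0, 0]
R4 ← R4 − (3/2)·R2: [0, 0]
R5 ← R5 − (9/4)·R2: [0, 0]
2 pivots among 2 columns.
Every column is a pivot column, so the columns are linearly independent.

yes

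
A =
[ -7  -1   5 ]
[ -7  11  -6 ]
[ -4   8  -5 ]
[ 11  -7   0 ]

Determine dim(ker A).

Row reduce to echelon form.
R2 ← R2 − R1: [0, 12, -11]
R3 ← R3 − (4/7)·R1: [0, 60/7, -55/7]
R4 ← R4 + (11/7)·R1: [0, -60/7, 55/7]
R3 ← R3 − (5/7)·R2: [0, 0, 0]
R4 ← R4 + (5/7)·R2: [0, 0, 0]
2 nonzero rows, so rank(A) = 2.
A has 3 columns; by rank–nullity, nullity = 3 − 2 = 1.

1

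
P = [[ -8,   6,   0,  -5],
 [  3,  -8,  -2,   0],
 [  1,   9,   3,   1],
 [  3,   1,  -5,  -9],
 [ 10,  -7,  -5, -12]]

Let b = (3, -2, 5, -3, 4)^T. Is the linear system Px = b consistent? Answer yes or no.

Row reduce the augmented matrix [P | b].
R2 ← R2 + (3/8)·R1: [0, -23/4, -2, -15/8, -7/8]
R3 ← R3 + (1/8)·R1: [0, 39/4, 3, 3/8, 43/8]
R4 ← R4 + (3/8)·R1: [0, 13/4, -5, -87/8, -15/8]
R5 ← R5 + (5/4)·R1: [0, 1/2, -5, -73/4, 31/4]
R3 ← R3 + (39/23)·R2: [0, 0, -9/23, -129/46, 179/46]
R4 ← R4 + (13/23)·R2: [0, 0, -141/23, -549/46, -109/46]
R5 ← R5 + (2/23)·R2: [0, 0, -119/23, -847/46, 353/46]
R4 ← R4 − (47/3)·R3: [0, 0, 0, 32, -190/3]
R5 ← R5 − (119/9)·R3: [0, 0, 0, 56/3, -394/9]
R5 ← R5 − (7/12)·R4: [0, 0, 0, 0, -41/6]
The echelon form has 5 nonzero rows; the last pivot sits in the augmented column, so rank(P) = 4 but rank([P|b]) = 5.
Since the ranks differ, the system is inconsistent.

no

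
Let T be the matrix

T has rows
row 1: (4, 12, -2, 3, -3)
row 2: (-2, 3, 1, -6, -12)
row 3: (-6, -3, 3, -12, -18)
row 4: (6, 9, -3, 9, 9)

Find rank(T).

Row reduce to echelon form.
R2 ← R2 + (1/2)·R1: [0, 9, 0, -9/2, -27/2]
R3 ← R3 + (3/2)·R1: [0, 15, 0, -15/2, -45/2]
R4 ← R4 − (3/2)·R1: [0, -9, 0, 9/2, 27/2]
R3 ← R3 − (5/3)·R2: [0, 0, 0, 0, 0]
R4 ← R4 + R2: [0, 0, 0, 0, 0]
Echelon form has 2 nonzero rows, so rank(T) = 2.

2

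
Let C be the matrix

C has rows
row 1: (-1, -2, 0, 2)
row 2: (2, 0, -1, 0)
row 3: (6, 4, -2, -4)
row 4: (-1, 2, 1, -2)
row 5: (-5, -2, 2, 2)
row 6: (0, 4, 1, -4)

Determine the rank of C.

Row reduce to echelon form.
R2 ← R2 + (2)·R1: [0, -4, -1, 4]
R3 ← R3 + (6)·R1: [0, -8, -2, 8]
R4 ← R4 − R1: [0, 4, 1, -4]
R5 ← R5 − (5)·R1: [0, 8, 2, -8]
R3 ← R3 − (2)·R2: [0, 0, 0, 0]
R4 ← R4 + R2: [0, 0, 0, 0]
R5 ← R5 + (2)·R2: [0, 0, 0, 0]
R6 ← R6 + R2: [0, 0, 0, 0]
Echelon form has 2 nonzero rows, so rank(C) = 2.

2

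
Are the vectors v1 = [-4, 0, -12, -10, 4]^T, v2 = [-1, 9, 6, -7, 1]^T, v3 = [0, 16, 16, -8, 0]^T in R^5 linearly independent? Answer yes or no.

no

Form the matrix with these vectors as rows and row reduce.
R2 ← R2 − (1/4)·R1: [0, 9, 9, -9/2, 0]
R3 ← R3 − (16/9)·R2: [0, 0, 0, 0, 0]
2 nonzero rows, so the 3 vectors span a space of dimension 2.
Since 2 < 3, the vectors are linearly dependent.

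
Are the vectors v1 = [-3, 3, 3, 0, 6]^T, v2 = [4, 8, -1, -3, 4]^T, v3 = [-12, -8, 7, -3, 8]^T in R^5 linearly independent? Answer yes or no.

Form the matrix with these vectors as rows and row reduce.
R2 ← R2 + (4/3)·R1: [0, 12, 3, -3, 12]
R3 ← R3 − (4)·R1: [0, -20, -5, -3, -16]
R3 ← R3 + (5/3)·R2: [0, 0, 0, -8, 4]
3 nonzero rows, so the 3 vectors span a space of dimension 3.
Since 3 = 3, the vectors are linearly independent.

yes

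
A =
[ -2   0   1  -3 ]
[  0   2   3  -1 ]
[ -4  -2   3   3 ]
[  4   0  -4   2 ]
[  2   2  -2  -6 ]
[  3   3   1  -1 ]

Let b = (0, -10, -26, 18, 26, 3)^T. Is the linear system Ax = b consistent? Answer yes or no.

Row reduce the augmented matrix [A | b].
R3 ← R3 − (2)·R1: [0, -2, 1, 9, -26]
R4 ← R4 + (2)·R1: [0, 0, -2, -4, 18]
R5 ← R5 + R1: [0, 2, -1, -9, 26]
R6 ← R6 + (3/2)·R1: [0, 3, 5/2, -11/2, 3]
R3 ← R3 + R2: [0, 0, 4, 8, -36]
R5 ← R5 − R2: [0, 0, -4, -8, 36]
R6 ← R6 − (3/2)·R2: [0, 0, -2, -4, 18]
R4 ← R4 + (1/2)·R3: [0, 0, 0, 0, 0]
R5 ← R5 + R3: [0, 0, 0, 0, 0]
R6 ← R6 + (1/2)·R3: [0, 0, 0, 0, 0]
The echelon form has 3 nonzero rows, and every pivot lies in the first 4 columns, so rank(A) = rank([A|b]) = 3.
The system is consistent.

yes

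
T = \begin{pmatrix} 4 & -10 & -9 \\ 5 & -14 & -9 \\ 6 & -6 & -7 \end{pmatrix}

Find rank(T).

3

Row reduce to echelon form.
R2 ← R2 − (5/4)·R1: [0, -3/2, 9/4]
R3 ← R3 − (3/2)·R1: [0, 9, 13/2]
R3 ← R3 + (6)·R2: [0, 0, 20]
Echelon form has 3 nonzero rows, so rank(T) = 3.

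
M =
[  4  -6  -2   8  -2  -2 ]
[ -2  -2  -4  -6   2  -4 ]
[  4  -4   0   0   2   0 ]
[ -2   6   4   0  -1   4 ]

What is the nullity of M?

3

Row reduce to echelon form.
R2 ← R2 + (1/2)·R1: [0, -5, -5, -2, 1, -5]
R3 ← R3 − R1: [0, 2, 2, -8, 4, 2]
R4 ← R4 + (1/2)·R1: [0, 3, 3, 4, -2, 3]
R3 ← R3 + (2/5)·R2: [0, 0, 0, -44/5, 22/5, 0]
R4 ← R4 + (3/5)·R2: [0, 0, 0, 14/5, -7/5, 0]
R4 ← R4 + (7/22)·R3: [0, 0, 0, 0, 0, 0]
3 nonzero rows, so rank(M) = 3.
M has 6 columns; by rank–nullity, nullity = 6 − 3 = 3.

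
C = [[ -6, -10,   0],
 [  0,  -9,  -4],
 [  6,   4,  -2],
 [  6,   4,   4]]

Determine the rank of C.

3

Row reduce to echelon form.
R3 ← R3 + R1: [0, -6, -2]
R4 ← R4 + R1: [0, -6, 4]
R3 ← R3 − (2/3)·R2: [0, 0, 2/3]
R4 ← R4 − (2/3)·R2: [0, 0, 20/3]
R4 ← R4 − (10)·R3: [0, 0, 0]
Echelon form has 3 nonzero rows, so rank(C) = 3.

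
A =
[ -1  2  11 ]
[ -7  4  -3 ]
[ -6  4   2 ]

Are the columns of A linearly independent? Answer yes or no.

Row reduce A to echelon form.
R2 ← R2 − (7)·R1: [0, -10, -80]
R3 ← R3 − (6)·R1: [0, -8, -64]
R3 ← R3 − (4/5)·R2: [0, 0, 0]
2 pivots among 3 columns.
Only 2 < 3 pivot columns, so the columns are linearly dependent.

no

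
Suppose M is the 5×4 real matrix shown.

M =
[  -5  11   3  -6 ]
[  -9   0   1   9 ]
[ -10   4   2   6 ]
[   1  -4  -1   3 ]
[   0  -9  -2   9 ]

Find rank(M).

Row reduce to echelon form.
R2 ← R2 − (9/5)·R1: [0, -99/5, -22/5, 99/5]
R3 ← R3 − (2)·R1: [0, -18, -4, 18]
R4 ← R4 + (1/5)·R1: [0, -9/5, -2/5, 9/5]
R3 ← R3 − (10/11)·R2: [0, 0, 0, 0]
R4 ← R4 − (1/11)·R2: [0, 0, 0, 0]
R5 ← R5 − (5/11)·R2: [0, 0, 0, 0]
Echelon form has 2 nonzero rows, so rank(M) = 2.

2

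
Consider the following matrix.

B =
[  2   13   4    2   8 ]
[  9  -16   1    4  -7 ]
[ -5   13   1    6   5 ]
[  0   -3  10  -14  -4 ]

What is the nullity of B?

1

Row reduce to echelon form.
R2 ← R2 − (9/2)·R1: [0, -149/2, -17, -5, -43]
R3 ← R3 + (5/2)·R1: [0, 91/2, 11, 11, 25]
R3 ← R3 + (91/149)·R2: [0, 0, 92/149, 1184/149, -188/149]
R4 ← R4 − (6/149)·R2: [0, 0, 1592/149, -2056/149, -338/149]
R4 ← R4 − (398/23)·R3: [0, 0, 0, -3480/23, 450/23]
4 nonzero rows, so rank(B) = 4.
B has 5 columns; by rank–nullity, nullity = 5 − 4 = 1.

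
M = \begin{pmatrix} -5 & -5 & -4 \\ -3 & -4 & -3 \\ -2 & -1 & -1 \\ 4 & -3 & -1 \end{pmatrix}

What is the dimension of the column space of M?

2

Row reduce to echelon form.
R2 ← R2 − (3/5)·R1: [0, -1, -3/5]
R3 ← R3 − (2/5)·R1: [0, 1, 3/5]
R4 ← R4 + (4/5)·R1: [0, -7, -21/5]
R3 ← R3 + R2: [0, 0, 0]
R4 ← R4 − (7)·R2: [0, 0, 0]
Echelon form has 2 nonzero rows, so rank(M) = 2.
The column space has dimension equal to the rank: 2.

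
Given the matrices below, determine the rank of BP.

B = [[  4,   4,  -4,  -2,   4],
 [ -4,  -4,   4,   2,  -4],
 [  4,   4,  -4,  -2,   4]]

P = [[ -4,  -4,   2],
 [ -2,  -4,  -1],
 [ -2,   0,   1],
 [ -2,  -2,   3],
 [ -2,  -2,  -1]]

1

First compute BP:
[[-20, -36, -10],
 [ 20,  36,  10],
 [-20, -36, -10]]
Now row reduce the product.
R2 ← R2 + R1: [0, 0, 0]
R3 ← R3 − R1: [0, 0, 0]
1 nonzero row, so rank(BP) = 1.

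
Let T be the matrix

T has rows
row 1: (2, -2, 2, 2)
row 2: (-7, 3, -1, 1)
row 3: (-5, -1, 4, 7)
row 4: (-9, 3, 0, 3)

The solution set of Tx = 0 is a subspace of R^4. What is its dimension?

2

Row reduce to echelon form.
R2 ← R2 + (7/2)·R1: [0, -4, 6, 8]
R3 ← R3 + (5/2)·R1: [0, -6, 9, 12]
R4 ← R4 + (9/2)·R1: [0, -6, 9, 12]
R3 ← R3 − (3/2)·R2: [0, 0, 0, 0]
R4 ← R4 − (3/2)·R2: [0, 0, 0, 0]
2 nonzero rows, so rank(T) = 2.
T has 4 columns; by rank–nullity, nullity = 4 − 2 = 2.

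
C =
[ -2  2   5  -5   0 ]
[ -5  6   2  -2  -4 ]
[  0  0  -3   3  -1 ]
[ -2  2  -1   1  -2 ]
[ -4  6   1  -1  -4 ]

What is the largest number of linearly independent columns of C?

Row reduce to echelon form.
R2 ← R2 − (5/2)·R1: [0, 1, -21/2, 21/2, -4]
R4 ← R4 − R1: [0, 0, -6, 6, -2]
R5 ← R5 − (2)·R1: [0, 2, -9, 9, -4]
R5 ← R5 − (2)·R2: [0, 0, 12, -12, 4]
R4 ← R4 − (2)·R3: [0, 0, 0, 0, 0]
R5 ← R5 + (4)·R3: [0, 0, 0, 0, 0]
Echelon form has 3 nonzero rows, so rank(C) = 3.
The rank gives the maximum number of linearly independent columns: 3.

3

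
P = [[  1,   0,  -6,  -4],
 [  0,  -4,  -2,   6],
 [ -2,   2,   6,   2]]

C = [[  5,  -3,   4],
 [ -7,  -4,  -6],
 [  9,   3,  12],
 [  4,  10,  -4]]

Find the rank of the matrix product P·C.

3

First compute PC:
[[-65, -61, -52],
 [ 34,  70, -24],
 [ 38,  36,  44]]
Now row reduce the product.
R2 ← R2 + (34/65)·R1: [0, 2476/65, -256/5]
R3 ← R3 + (38/65)·R1: [0, 22/65, 68/5]
R3 ← R3 − (11/1238)·R2: [0, 0, 8700/619]
3 nonzero rows, so rank(PC) = 3.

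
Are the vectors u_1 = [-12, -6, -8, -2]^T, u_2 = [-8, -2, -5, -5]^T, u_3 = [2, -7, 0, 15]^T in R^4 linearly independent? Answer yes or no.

Form the matrix with these vectors as rows and row reduce.
R2 ← R2 − (2/3)·R1: [0, 2, 1/3, -11/3]
R3 ← R3 + (1/6)·R1: [0, -8, -4/3, 44/3]
R3 ← R3 + (4)·R2: [0, 0, 0, 0]
2 nonzero rows, so the 3 vectors span a space of dimension 2.
Since 2 < 3, the vectors are linearly dependent.

no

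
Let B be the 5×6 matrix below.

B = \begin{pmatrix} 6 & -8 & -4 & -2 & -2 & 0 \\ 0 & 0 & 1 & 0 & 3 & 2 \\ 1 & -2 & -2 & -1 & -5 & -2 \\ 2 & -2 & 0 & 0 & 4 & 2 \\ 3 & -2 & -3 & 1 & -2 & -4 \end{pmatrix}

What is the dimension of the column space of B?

3

Row reduce to echelon form.
R3 ← R3 − (1/6)·R1: [0, -2/3, -4/3, -2/3, -14/3, -2]
R4 ← R4 − (1/3)·R1: [0, 2/3, 4/3, 2/3, 14/3, 2]
R5 ← R5 − (1/2)·R1: [0, 2, -1, 2, -1, -4]
Swap R2 ↔ R3
R4 ← R4 + R2: [0, 0, 0, 0, 0, 0]
R5 ← R5 + (3)·R2: [0, 0, -5, 0, -15, -10]
R5 ← R5 + (5)·R3: [0, 0, 0, 0, 0, 0]
Echelon form has 3 nonzero rows, so rank(B) = 3.
The column space has dimension equal to the rank: 3.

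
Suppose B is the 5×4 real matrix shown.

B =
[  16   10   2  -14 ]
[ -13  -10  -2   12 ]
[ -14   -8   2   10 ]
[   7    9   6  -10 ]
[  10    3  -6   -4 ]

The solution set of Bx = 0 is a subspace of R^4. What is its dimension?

1

Row reduce to echelon form.
R2 ← R2 + (13/16)·R1: [0, -15/8, -3/8, 5/8]
R3 ← R3 + (7/8)·R1: [0, 3/4, 15/4, -9/4]
R4 ← R4 − (7/16)·R1: [0, 37/8, 41/8, -31/8]
R5 ← R5 − (5/8)·R1: [0, -13/4, -29/4, 19/4]
R3 ← R3 + (2/5)·R2: [0, 0, 18/5, -2]
R4 ← R4 + (37/15)·R2: [0, 0, 21/5, -7/3]
R5 ← R5 − (26/15)·R2: [0, 0, -33/5, 11/3]
R4 ← R4 − (7/6)·R3: [0, 0, 0, 0]
R5 ← R5 + (11/6)·R3: [0, 0, 0, 0]
3 nonzero rows, so rank(B) = 3.
B has 4 columns; by rank–nullity, nullity = 4 − 3 = 1.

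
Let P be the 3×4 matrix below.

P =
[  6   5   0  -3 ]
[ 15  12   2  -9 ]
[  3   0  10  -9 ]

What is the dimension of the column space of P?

2

Row reduce to echelon form.
R2 ← R2 − (5/2)·R1: [0, -1/2, 2, -3/2]
R3 ← R3 − (1/2)·R1: [0, -5/2, 10, -15/2]
R3 ← R3 − (5)·R2: [0, 0, 0, 0]
Echelon form has 2 nonzero rows, so rank(P) = 2.
The column space has dimension equal to the rank: 2.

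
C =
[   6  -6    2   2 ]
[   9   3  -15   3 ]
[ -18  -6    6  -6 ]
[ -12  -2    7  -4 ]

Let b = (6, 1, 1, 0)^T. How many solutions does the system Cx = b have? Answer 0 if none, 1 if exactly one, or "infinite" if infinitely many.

Row reduce the augmented matrix [C | b].
R2 ← R2 − (3/2)·R1: [0, 12, -18, 0, -8]
R3 ← R3 + (3)·R1: [0, -24, 12, 0, 19]
R4 ← R4 + (2)·R1: [0, -14, 11, 0, 12]
R3 ← R3 + (2)·R2: [0, 0, -24, 0, 3]
R4 ← R4 + (7/6)·R2: [0, 0, -10, 0, 8/3]
R4 ← R4 − (5/12)·R3: [0, 0, 0, 0, 17/12]
The echelon form has 4 nonzero rows; the last pivot sits in the augmented column, so rank(C) = 3 but rank([C|b]) = 4.
Since the ranks differ, the system is inconsistent.
It has no solutions.

0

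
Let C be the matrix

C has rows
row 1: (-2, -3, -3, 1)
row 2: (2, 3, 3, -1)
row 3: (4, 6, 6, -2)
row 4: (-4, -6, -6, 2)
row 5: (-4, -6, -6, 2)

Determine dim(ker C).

Row reduce to echelon form.
R2 ← R2 + R1: [0, 0, 0, 0]
R3 ← R3 + (2)·R1: [0, 0, 0, 0]
R4 ← R4 − (2)·R1: [0, 0, 0, 0]
R5 ← R5 − (2)·R1: [0, 0, 0, 0]
1 nonzero row, so rank(C) = 1.
C has 4 columns; by rank–nullity, nullity = 4 − 1 = 3.

3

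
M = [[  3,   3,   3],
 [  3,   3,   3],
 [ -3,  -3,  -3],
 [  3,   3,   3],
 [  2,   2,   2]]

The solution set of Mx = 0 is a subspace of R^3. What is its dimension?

2

Row reduce to echelon form.
R2 ← R2 − R1: [0, 0, 0]
R3 ← R3 + R1: [0, 0, 0]
R4 ← R4 − R1: [0, 0, 0]
R5 ← R5 − (2/3)·R1: [0, 0, 0]
1 nonzero row, so rank(M) = 1.
M has 3 columns; by rank–nullity, nullity = 3 − 1 = 2.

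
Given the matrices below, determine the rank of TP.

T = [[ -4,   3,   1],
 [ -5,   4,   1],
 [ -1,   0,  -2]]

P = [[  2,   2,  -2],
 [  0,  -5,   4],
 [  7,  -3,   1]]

2

First compute TP:
[[ -1, -26,  21],
 [ -3, -33,  27],
 [-16,   4,   0]]
Now row reduce the product.
R2 ← R2 − (3)·R1: [0, 45, -36]
R3 ← R3 − (16)·R1: [0, 420, -336]
R3 ← R3 − (28/3)·R2: [0, 0, 0]
2 nonzero rows, so rank(TP) = 2.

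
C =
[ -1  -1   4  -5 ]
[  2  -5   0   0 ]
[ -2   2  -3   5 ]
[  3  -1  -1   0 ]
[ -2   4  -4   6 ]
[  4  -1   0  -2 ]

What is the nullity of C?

Row reduce to echelon form.
R2 ← R2 + (2)·R1: [0, -7, 8, -10]
R3 ← R3 − (2)·R1: [0, 4, -11, 15]
R4 ← R4 + (3)·R1: [0, -4, 11, -15]
R5 ← R5 − (2)·R1: [0, 6, -12, 16]
R6 ← R6 + (4)·R1: [0, -5, 16, -22]
R3 ← R3 + (4/7)·R2: [0, 0, -45/7, 65/7]
R4 ← R4 − (4/7)·R2: [0, 0, 45/7, -65/7]
R5 ← R5 + (6/7)·R2: [0, 0, -36/7, 52/7]
R6 ← R6 − (5/7)·R2: [0, 0, 72/7, -104/7]
R4 ← R4 + R3: [0, 0, 0, 0]
R5 ← R5 − (4/5)·R3: [0, 0, 0, 0]
R6 ← R6 + (8/5)·R3: [0, 0, 0, 0]
3 nonzero rows, so rank(C) = 3.
C has 4 columns; by rank–nullity, nullity = 4 − 3 = 1.

1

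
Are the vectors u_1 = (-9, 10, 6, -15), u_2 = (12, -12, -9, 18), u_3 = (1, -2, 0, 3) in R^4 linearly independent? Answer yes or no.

no

Form the matrix with these vectors as rows and row reduce.
R2 ← R2 + (4/3)·R1: [0, 4/3, -1, -2]
R3 ← R3 + (1/9)·R1: [0, -8/9, 2/3, 4/3]
R3 ← R3 + (2/3)·R2: [0, 0, 0, 0]
2 nonzero rows, so the 3 vectors span a space of dimension 2.
Since 2 < 3, the vectors are linearly dependent.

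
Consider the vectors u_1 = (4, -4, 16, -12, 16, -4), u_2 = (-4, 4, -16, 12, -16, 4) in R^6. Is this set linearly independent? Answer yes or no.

Form the matrix with these vectors as rows and row reduce.
R2 ← R2 + R1: [0, 0, 0, 0, 0, 0]
1 nonzero row, so the 2 vectors span a space of dimension 1.
Since 1 < 2, the vectors are linearly dependent.

no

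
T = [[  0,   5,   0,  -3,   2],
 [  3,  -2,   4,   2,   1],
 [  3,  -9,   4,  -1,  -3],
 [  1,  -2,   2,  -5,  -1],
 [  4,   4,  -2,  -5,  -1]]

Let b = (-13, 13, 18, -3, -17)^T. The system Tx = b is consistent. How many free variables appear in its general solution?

Row reduce the augmented matrix [T | b].
Swap R1 ↔ R2
R3 ← R3 − R1: [0, -7, 0, -3, -4, 5]
R4 ← R4 − (1/3)·R1: [0, -4/3, 2/3, -17/3, -4/3, -22/3]
R5 ← R5 − (4/3)·R1: [0, 20/3, -22/3, -23/3, -7/3, -103/3]
R3 ← R3 + (7/5)·R2: [0, 0, 0, -36/5, -6/5, -66/5]
R4 ← R4 + (4/15)·R2: [0, 0, 2/3, -97/15, -4/5, -54/5]
R5 ← R5 − (4/3)·R2: [0, 0, -22/3, -11/3, -5, -17]
Swap R3 ↔ R4
R5 ← R5 + (11)·R3: [0, 0, 0, -374/5, -69/5, -679/5]
R5 ← R5 − (187/18)·R4: [0, 0, 0, 0, -4/3, 4/3]
The echelon form has 5 nonzero rows, and every pivot lies in the first 5 columns, so rank(T) = rank([T|b]) = 5.
The system is consistent.
Free variables = (unknowns) − (rank) = 5 − 5 = 0.

0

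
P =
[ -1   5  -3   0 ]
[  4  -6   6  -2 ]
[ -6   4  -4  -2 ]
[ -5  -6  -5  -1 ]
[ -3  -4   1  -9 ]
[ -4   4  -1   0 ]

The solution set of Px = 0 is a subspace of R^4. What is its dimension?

0

Row reduce to echelon form.
R2 ← R2 + (4)·R1: [0, 14, -6, -2]
R3 ← R3 − (6)·R1: [0, -26, 14, -2]
R4 ← R4 − (5)·R1: [0, -31, 10, -1]
R5 ← R5 − (3)·R1: [0, -19, 10, -9]
R6 ← R6 − (4)·R1: [0, -16, 11, 0]
R3 ← R3 + (13/7)·R2: [0, 0, 20/7, -40/7]
R4 ← R4 + (31/14)·R2: [0, 0, -23/7, -38/7]
R5 ← R5 + (19/14)·R2: [0, 0, 13/7, -82/7]
R6 ← R6 + (8/7)·R2: [0, 0, 29/7, -16/7]
R4 ← R4 + (23/20)·R3: [0, 0, 0, -12]
R5 ← R5 − (13/20)·R3: [0, 0, 0, -8]
R6 ← R6 − (29/20)·R3: [0, 0, 0, 6]
R5 ← R5 − (2/3)·R4: [0, 0, 0, 0]
R6 ← R6 + (1/2)·R4: [0, 0, 0, 0]
4 nonzero rows, so rank(P) = 4.
P has 4 columns; by rank–nullity, nullity = 4 − 4 = 0.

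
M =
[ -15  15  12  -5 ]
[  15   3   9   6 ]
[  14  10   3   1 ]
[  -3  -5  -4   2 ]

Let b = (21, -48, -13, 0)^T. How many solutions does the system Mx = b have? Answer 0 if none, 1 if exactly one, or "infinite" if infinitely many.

1

Row reduce the augmented matrix [M | b].
R2 ← R2 + R1: [0, 18, 21, 1, -27]
R3 ← R3 + (14/15)·R1: [0, 24, 71/5, -11/3, 33/5]
R4 ← R4 − (1/5)·R1: [0, -8, -32/5, 3, -21/5]
R3 ← R3 − (4/3)·R2: [0, 0, -69/5, -5, 213/5]
R4 ← R4 + (4/9)·R2: [0, 0, 44/15, 31/9, -81/5]
R4 ← R4 + (44/207)·R3: [0, 0, 0, 493/207, -493/69]
The echelon form has 4 nonzero rows, and every pivot lies in the first 4 columns, so rank(M) = rank([M|b]) = 4.
The system is consistent.
rank = 4 = number of unknowns, so the solution is unique.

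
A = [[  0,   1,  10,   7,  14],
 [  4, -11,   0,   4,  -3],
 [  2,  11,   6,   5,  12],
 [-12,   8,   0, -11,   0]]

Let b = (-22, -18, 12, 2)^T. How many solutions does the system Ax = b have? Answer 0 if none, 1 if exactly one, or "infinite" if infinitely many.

infinite

Row reduce the augmented matrix [A | b].
Swap R1 ↔ R2
R3 ← R3 − (1/2)·R1: [0, 33/2, 6, 3, 27/2, 21]
R4 ← R4 + (3)·R1: [0, -25, 0, 1, -9, -52]
R3 ← R3 − (33/2)·R2: [0, 0, -159, -225/2, -435/2, 384]
R4 ← R4 + (25)·R2: [0, 0, 250, 176, 341, -602]
R4 ← R4 + (250/159)·R3: [0, 0, 0, -47/53, -52/53, 94/53]
The echelon form has 4 nonzero rows, and every pivot lies in the first 5 columns, so rank(A) = rank([A|b]) = 4.
The system is consistent.
rank = 4 < 5 unknowns, so there are infinitely many solutions.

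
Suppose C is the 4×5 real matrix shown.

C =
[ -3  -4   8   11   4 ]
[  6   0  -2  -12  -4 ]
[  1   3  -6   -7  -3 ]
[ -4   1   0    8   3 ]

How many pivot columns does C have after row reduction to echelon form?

3

Row reduce to echelon form.
R2 ← R2 + (2)·R1: [0, -8, 14, 10, 4]
R3 ← R3 + (1/3)·R1: [0, 5/3, -10/3, -10/3, -5/3]
R4 ← R4 − (4/3)·R1: [0, 19/3, -32/3, -20/3, -7/3]
R3 ← R3 + (5/24)·R2: [0, 0, -5/12, -5/4, -5/6]
R4 ← R4 + (19/24)·R2: [0, 0, 5/12, 5/4, 5/6]
R4 ← R4 + R3: [0, 0, 0, 0, 0]
Echelon form has 3 nonzero rows, so rank(C) = 3.
Each nonzero row contributes one pivot column: 3 pivot columns.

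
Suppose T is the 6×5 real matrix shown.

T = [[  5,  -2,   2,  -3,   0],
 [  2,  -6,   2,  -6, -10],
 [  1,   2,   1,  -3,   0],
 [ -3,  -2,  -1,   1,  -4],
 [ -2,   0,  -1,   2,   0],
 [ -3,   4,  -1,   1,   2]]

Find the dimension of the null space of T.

Row reduce to echelon form.
R2 ← R2 − (2/5)·R1: [0, -26/5, 6/5, -24/5, -10]
R3 ← R3 − (1/5)·R1: [0, 12/5, 3/5, -12/5, 0]
R4 ← R4 + (3/5)·R1: [0, -16/5, 1/5, -4/5, -4]
R5 ← R5 + (2/5)·R1: [0, -4/5, -1/5, 4/5, 0]
R6 ← R6 + (3/5)·R1: [0, 14/5, 1/5, -4/5, 2]
R3 ← R3 + (6/13)·R2: [0, 0, 15/13, -60/13, -60/13]
R4 ← R4 − (8/13)·R2: [0, 0, -7/13, 28/13, 28/13]
R5 ← R5 − (2/13)·R2: [0, 0, -5/13, 20/13, 20/13]
R6 ← R6 + (7/13)·R2: [0, 0, 11/13, -44/13, -44/13]
R4 ← R4 + (7/15)·R3: [0, 0, 0, 0, 0]
R5 ← R5 + (1/3)·R3: [0, 0, 0, 0, 0]
R6 ← R6 − (11/15)·R3: [0, 0, 0, 0, 0]
3 nonzero rows, so rank(T) = 3.
T has 5 columns; by rank–nullity, nullity = 5 − 3 = 2.

2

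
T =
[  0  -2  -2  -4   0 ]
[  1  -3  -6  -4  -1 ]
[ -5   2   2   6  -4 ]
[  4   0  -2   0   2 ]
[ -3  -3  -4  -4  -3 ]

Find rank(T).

3

Row reduce to echelon form.
Swap R1 ↔ R2
R3 ← R3 + (5)·R1: [0, -13, -28, -14, -9]
R4 ← R4 − (4)·R1: [0, 12, 22, 16, 6]
R5 ← R5 + (3)·R1: [0, -12, -22, -16, -6]
R3 ← R3 − (13/2)·R2: [0, 0, -15, 12, -9]
R4 ← R4 + (6)·R2: [0, 0, 10, -8, 6]
R5 ← R5 − (6)·R2: [0, 0, -10, 8, -6]
R4 ← R4 + (2/3)·R3: [0, 0, 0, 0, 0]
R5 ← R5 − (2/3)·R3: [0, 0, 0, 0, 0]
Echelon form has 3 nonzero rows, so rank(T) = 3.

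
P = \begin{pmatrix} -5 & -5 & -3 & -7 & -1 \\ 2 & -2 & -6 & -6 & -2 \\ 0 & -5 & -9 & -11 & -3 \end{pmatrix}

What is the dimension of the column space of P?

2

Row reduce to echelon form.
R2 ← R2 + (2/5)·R1: [0, -4, -36/5, -44/5, -12/5]
R3 ← R3 − (5/4)·R2: [0, 0, 0, 0, 0]
Echelon form has 2 nonzero rows, so rank(P) = 2.
The column space has dimension equal to the rank: 2.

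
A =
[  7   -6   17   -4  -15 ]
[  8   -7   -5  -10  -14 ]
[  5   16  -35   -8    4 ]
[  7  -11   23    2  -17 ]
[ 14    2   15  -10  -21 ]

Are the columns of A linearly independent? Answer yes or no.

yes

Row reduce A to echelon form.
R2 ← R2 − (8/7)·R1: [0, -1/7, -171/7, -38/7, 22/7]
R3 ← R3 − (5/7)·R1: [0, 142/7, -330/7, -36/7, 103/7]
R4 ← R4 − R1: [0, -5, 6, 6, -2]
R5 ← R5 − (2)·R1: [0, 14, -19, -2, 9]
R3 ← R3 + (142)·R2: [0, 0, -3516, -776, 461]
R4 ← R4 − (35)·R2: [0, 0, 861, 196, -112]
R5 ← R5 + (98)·R2: [0, 0, -2413, -534, 317]
R4 ← R4 + (287/1172)·R3: [0, 0, 0, 1750/293, 1043/1172]
R5 ← R5 − (2413/3516)·R3: [0, 0, 0, -1264/879, 2179/3516]
R5 ← R5 + (632/2625)·R4: [0, 0, 0, 0, 417/500]
5 pivots among 5 columns.
Every column is a pivot column, so the columns are linearly independent.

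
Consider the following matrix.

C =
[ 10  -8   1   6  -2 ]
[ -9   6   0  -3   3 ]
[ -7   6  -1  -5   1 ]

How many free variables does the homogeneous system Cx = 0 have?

Row reduce to echelon form.
R2 ← R2 + (9/10)·R1: [0, -6/5, 9/10, 12/5, 6/5]
R3 ← R3 + (7/10)·R1: [0, 2/5, -3/10, -4/5, -2/5]
R3 ← R3 + (1/3)·R2: [0, 0, 0, 0, 0]
2 nonzero rows, so rank(C) = 2.
C has 5 columns; by rank–nullity, nullity = 5 − 2 = 3.

3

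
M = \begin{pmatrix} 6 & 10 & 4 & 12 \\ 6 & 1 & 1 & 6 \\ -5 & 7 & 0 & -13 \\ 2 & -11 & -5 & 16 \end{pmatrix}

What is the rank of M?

Row reduce to echelon form.
R2 ← R2 − R1: [0, -9, -3, -6]
R3 ← R3 + (5/6)·R1: [0, 46/3, 10/3, -3]
R4 ← R4 − (1/3)·R1: [0, -43/3, -19/3, 12]
R3 ← R3 + (46/27)·R2: [0, 0, -16/9, -119/9]
R4 ← R4 − (43/27)·R2: [0, 0, -14/9, 194/9]
R4 ← R4 − (7/8)·R3: [0, 0, 0, 265/8]
Echelon form has 4 nonzero rows, so rank(M) = 4.

4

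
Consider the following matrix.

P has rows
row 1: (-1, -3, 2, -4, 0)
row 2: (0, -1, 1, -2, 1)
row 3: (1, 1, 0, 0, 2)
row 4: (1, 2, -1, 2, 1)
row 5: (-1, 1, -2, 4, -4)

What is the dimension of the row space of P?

2

Row reduce to echelon form.
R3 ← R3 + R1: [0, -2, 2, -4, 2]
R4 ← R4 + R1: [0, -1, 1, -2, 1]
R5 ← R5 − R1: [0, 4, -4, 8, -4]
R3 ← R3 − (2)·R2: [0, 0, 0, 0, 0]
R4 ← R4 − R2: [0, 0, 0, 0, 0]
R5 ← R5 + (4)·R2: [0, 0, 0, 0, 0]
Echelon form has 2 nonzero rows, so rank(P) = 2.
The row space has dimension equal to the rank: 2.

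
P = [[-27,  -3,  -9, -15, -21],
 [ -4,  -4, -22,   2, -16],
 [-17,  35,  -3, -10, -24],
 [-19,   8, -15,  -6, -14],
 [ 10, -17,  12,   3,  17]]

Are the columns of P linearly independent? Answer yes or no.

Row reduce P to echelon form.
R2 ← R2 − (4/27)·R1: [0, -32/9, -62/3, 38/9, -116/9]
R3 ← R3 − (17/27)·R1: [0, 332/9, 8/3, -5/9, -97/9]
R4 ← R4 − (19/27)·R1: [0, 91/9, -26/3, 41/9, 7/9]
R5 ← R5 + (10/27)·R1: [0, -163/9, 26/3, -23/9, 83/9]
R3 ← R3 + (83/8)·R2: [0, 0, -847/4, 173/4, -289/2]
R4 ← R4 + (91/32)·R2: [0, 0, -1079/16, 265/16, -287/8]
R5 ← R5 − (163/32)·R2: [0, 0, 1823/16, -385/16, 599/8]
R4 ← R4 − (1079/3388)·R3: [0, 0, 0, 9447/3388, 34371/3388]
R5 ← R5 + (1823/3388)·R3: [0, 0, 0, -2679/3388, -9747/3388]
R5 ← R5 + (19/67)·R4: [0, 0, 0, 0, 0]
4 pivots among 5 columns.
Only 4 < 5 pivot columns, so the columns are linearly dependent.

no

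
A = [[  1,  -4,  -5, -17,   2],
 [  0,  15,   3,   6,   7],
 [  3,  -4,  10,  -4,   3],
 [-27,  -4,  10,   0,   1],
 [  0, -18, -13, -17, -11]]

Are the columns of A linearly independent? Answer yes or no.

yes

Row reduce A to echelon form.
R3 ← R3 − (3)·R1: [0, 8, 25, 47, -3]
R4 ← R4 + (27)·R1: [0, -112, -125, -459, 55]
R3 ← R3 − (8/15)·R2: [0, 0, 117/5, 219/5, -101/15]
R4 ← R4 + (112/15)·R2: [0, 0, -513/5, -2071/5, 1609/15]
R5 ← R5 + (6/5)·R2: [0, 0, -47/5, -49/5, -13/5]
R4 ← R4 + (57/13)·R3: [0, 0, 0, -2888/13, 3032/39]
R5 ← R5 + (47/117)·R3: [0, 0, 0, 304/39, -1862/351]
R5 ← R5 + (2/57)·R4: [0, 0, 0, 0, -1322/513]
5 pivots among 5 columns.
Every column is a pivot column, so the columns are linearly independent.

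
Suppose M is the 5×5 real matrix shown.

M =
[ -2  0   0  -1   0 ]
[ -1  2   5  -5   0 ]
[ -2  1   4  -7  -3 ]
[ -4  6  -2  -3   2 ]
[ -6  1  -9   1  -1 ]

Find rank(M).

Row reduce to echelon form.
R2 ← R2 − (1/2)·R1: [0, 2, 5, -9/2, 0]
R3 ← R3 − R1: [0, 1, 4, -6, -3]
R4 ← R4 − (2)·R1: [0, 6, -2, -1, 2]
R5 ← R5 − (3)·R1: [0, 1, -9, 4, -1]
R3 ← R3 − (1/2)·R2: [0, 0, 3/2, -15/4, -3]
R4 ← R4 − (3)·R2: [0, 0, -17, 25/2, 2]
R5 ← R5 − (1/2)·R2: [0, 0, -23/2, 25/4, -1]
R4 ← R4 + (34/3)·R3: [0, 0, 0, -30, -32]
R5 ← R5 + (23/3)·R3: [0, 0, 0, -45/2, -24]
R5 ← R5 − (3/4)·R4: [0, 0, 0, 0, 0]
Echelon form has 4 nonzero rows, so rank(M) = 4.

4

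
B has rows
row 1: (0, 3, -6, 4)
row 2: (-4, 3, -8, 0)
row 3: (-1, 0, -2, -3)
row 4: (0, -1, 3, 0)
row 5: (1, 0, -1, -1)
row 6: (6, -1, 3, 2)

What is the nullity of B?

Row reduce to echelon form.
Swap R1 ↔ R2
R3 ← R3 − (1/4)·R1: [0, -3/4, 0, -3]
R5 ← R5 + (1/4)·R1: [0, 3/4, -3, -1]
R6 ← R6 + (3/2)·R1: [0, 7/2, -9, 2]
R3 ← R3 + (1/4)·R2: [0, 0, -3/2, -2]
R4 ← R4 + (1/3)·R2: [0, 0, 1, 4/3]
R5 ← R5 − (1/4)·R2: [0, 0, -3/2, -2]
R6 ← R6 − (7/6)·R2: [0, 0, -2, -8/3]
R4 ← R4 + (2/3)·R3: [0, 0, 0, 0]
R5 ← R5 − R3: [0, 0, 0, 0]
R6 ← R6 − (4/3)·R3: [0, 0, 0, 0]
3 nonzero rows, so rank(B) = 3.
B has 4 columns; by rank–nullity, nullity = 4 − 3 = 1.

1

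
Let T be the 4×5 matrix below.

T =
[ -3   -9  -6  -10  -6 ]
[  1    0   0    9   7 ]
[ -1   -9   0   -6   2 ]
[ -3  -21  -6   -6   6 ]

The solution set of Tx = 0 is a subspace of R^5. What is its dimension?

Row reduce to echelon form.
R2 ← R2 + (1/3)·R1: [0, -3, -2, 17/3, 5]
R3 ← R3 − (1/3)·R1: [0, -6, 2, -8/3, 4]
R4 ← R4 − R1: [0, -12, 0, 4, 12]
R3 ← R3 − (2)·R2: [0, 0, 6, -14, -6]
R4 ← R4 − (4)·R2: [0, 0, 8, -56/3, -8]
R4 ← R4 − (4/3)·R3: [0, 0, 0, 0, 0]
3 nonzero rows, so rank(T) = 3.
T has 5 columns; by rank–nullity, nullity = 5 − 3 = 2.

2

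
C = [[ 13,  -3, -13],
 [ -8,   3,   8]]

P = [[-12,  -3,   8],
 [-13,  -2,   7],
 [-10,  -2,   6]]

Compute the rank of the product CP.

2

First compute CP:
[[ 13,  -7,   5],
 [-23,   2,   5]]
Now row reduce the product.
R2 ← R2 + (23/13)·R1: [0, -135/13, 180/13]
2 nonzero rows, so rank(CP) = 2.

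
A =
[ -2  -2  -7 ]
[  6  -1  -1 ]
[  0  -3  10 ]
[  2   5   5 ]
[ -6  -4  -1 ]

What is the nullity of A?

0

Row reduce to echelon form.
R2 ← R2 + (3)·R1: [0, -7, -22]
R4 ← R4 + R1: [0, 3, -2]
R5 ← R5 − (3)·R1: [0, 2, 20]
R3 ← R3 − (3/7)·R2: [0, 0, 136/7]
R4 ← R4 + (3/7)·R2: [0, 0, -80/7]
R5 ← R5 + (2/7)·R2: [0, 0, 96/7]
R4 ← R4 + (10/17)·R3: [0, 0, 0]
R5 ← R5 − (12/17)·R3: [0, 0, 0]
3 nonzero rows, so rank(A) = 3.
A has 3 columns; by rank–nullity, nullity = 3 − 3 = 0.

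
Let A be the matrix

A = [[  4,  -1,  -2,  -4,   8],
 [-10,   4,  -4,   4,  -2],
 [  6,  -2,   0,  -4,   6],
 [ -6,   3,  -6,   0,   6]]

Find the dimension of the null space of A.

Row reduce to echelon form.
R2 ← R2 + (5/2)·R1: [0, 3/2, -9, -6, 18]
R3 ← R3 − (3/2)·R1: [0, -1/2, 3, 2, -6]
R4 ← R4 + (3/2)·R1: [0, 3/2, -9, -6, 18]
R3 ← R3 + (1/3)·R2: [0, 0, 0, 0, 0]
R4 ← R4 − R2: [0, 0, 0, 0, 0]
2 nonzero rows, so rank(A) = 2.
A has 5 columns; by rank–nullity, nullity = 5 − 2 = 3.

3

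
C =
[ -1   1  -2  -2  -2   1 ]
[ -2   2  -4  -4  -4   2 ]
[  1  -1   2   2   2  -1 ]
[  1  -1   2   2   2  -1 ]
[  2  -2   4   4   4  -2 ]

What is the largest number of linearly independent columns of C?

1

Row reduce to echelon form.
R2 ← R2 − (2)·R1: [0, 0, 0, 0, 0, 0]
R3 ← R3 + R1: [0, 0, 0, 0, 0, 0]
R4 ← R4 + R1: [0, 0, 0, 0, 0, 0]
R5 ← R5 + (2)·R1: [0, 0, 0, 0, 0, 0]
Echelon form has 1 nonzero row, so rank(C) = 1.
The rank gives the maximum number of linearly independent columns: 1.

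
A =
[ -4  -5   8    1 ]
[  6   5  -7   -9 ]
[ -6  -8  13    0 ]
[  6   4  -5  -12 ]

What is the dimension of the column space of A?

Row reduce to echelon form.
R2 ← R2 + (3/2)·R1: [0, -5/2, 5, -15/2]
R3 ← R3 − (3/2)·R1: [0, -1/2, 1, -3/2]
R4 ← R4 + (3/2)·R1: [0, -7/2, 7, -21/2]
R3 ← R3 − (1/5)·R2: [0, 0, 0, 0]
R4 ← R4 − (7/5)·R2: [0, 0, 0, 0]
Echelon form has 2 nonzero rows, so rank(A) = 2.
The column space has dimension equal to the rank: 2.

2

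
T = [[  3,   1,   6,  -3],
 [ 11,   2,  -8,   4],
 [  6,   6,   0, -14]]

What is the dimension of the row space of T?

Row reduce to echelon form.
R2 ← R2 − (11/3)·R1: [0, -5/3, -30, 15]
R3 ← R3 − (2)·R1: [0, 4, -12, -8]
R3 ← R3 + (12/5)·R2: [0, 0, -84, 28]
Echelon form has 3 nonzero rows, so rank(T) = 3.
The row space has dimension equal to the rank: 3.

3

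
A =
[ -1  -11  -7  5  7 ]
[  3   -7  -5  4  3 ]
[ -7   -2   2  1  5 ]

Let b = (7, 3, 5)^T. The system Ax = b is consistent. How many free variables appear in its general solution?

Row reduce the augmented matrix [A | b].
R2 ← R2 + (3)·R1: [0, -40, -26, 19, 24, 24]
R3 ← R3 − (7)·R1: [0, 75, 51, -34, -44, -44]
R3 ← R3 + (15/8)·R2: [0, 0, 9/4, 13/8, 1, 1]
The echelon form has 3 nonzero rows, and every pivot lies in the first 5 columns, so rank(A) = rank([A|b]) = 3.
The system is consistent.
Free variables = (unknowns) − (rank) = 5 − 3 = 2.

2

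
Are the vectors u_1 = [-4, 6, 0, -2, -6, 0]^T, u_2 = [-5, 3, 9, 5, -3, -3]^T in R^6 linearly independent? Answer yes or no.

yes

Form the matrix with these vectors as rows and row reduce.
R2 ← R2 − (5/4)·R1: [0, -9/2, 9, 15/2, 9/2, -3]
2 nonzero rows, so the 2 vectors span a space of dimension 2.
Since 2 = 2, the vectors are linearly independent.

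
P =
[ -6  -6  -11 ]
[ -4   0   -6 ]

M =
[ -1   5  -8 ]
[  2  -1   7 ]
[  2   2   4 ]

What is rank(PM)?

First compute PM:
[[-28, -46, -38],
 [ -8, -32,   8]]
Now row reduce the product.
R2 ← R2 − (2/7)·R1: [0, -132/7, 132/7]
2 nonzero rows, so rank(PM) = 2.

2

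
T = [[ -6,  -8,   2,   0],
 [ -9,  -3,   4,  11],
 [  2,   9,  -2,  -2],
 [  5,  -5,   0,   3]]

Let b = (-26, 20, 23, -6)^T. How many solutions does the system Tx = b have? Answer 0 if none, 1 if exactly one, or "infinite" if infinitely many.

1

Row reduce the augmented matrix [T | b].
R2 ← R2 − (3/2)·R1: [0, 9, 1, 11, 59]
R3 ← R3 + (1/3)·R1: [0, 19/3, -4/3, -2, 43/3]
R4 ← R4 + (5/6)·R1: [0, -35/3, 5/3, 3, -83/3]
R3 ← R3 − (19/27)·R2: [0, 0, -55/27, -263/27, -734/27]
R4 ← R4 + (35/27)·R2: [0, 0, 80/27, 466/27, 1318/27]
R4 ← R4 + (16/11)·R3: [0, 0, 0, 34/11, 102/11]
The echelon form has 4 nonzero rows, and every pivot lies in the first 4 columns, so rank(T) = rank([T|b]) = 4.
The system is consistent.
rank = 4 = number of unknowns, so the solution is unique.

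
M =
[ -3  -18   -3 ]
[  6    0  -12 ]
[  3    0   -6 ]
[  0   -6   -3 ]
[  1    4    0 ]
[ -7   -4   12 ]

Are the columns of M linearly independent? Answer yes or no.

no

Row reduce M to echelon form.
R2 ← R2 + (2)·R1: [0, -36, -18]
R3 ← R3 + R1: [0, -18, -9]
R5 ← R5 + (1/3)·R1: [0, -2, -1]
R6 ← R6 − (7/3)·R1: [0, 38, 19]
R3 ← R3 − (1/2)·R2: [0, 0, 0]
R4 ← R4 − (1/6)·R2: [0, 0, 0]
R5 ← R5 − (1/18)·R2: [0, 0, 0]
R6 ← R6 + (19/18)·R2: [0, 0, 0]
2 pivots among 3 columns.
Only 2 < 3 pivot columns, so the columns are linearly dependent.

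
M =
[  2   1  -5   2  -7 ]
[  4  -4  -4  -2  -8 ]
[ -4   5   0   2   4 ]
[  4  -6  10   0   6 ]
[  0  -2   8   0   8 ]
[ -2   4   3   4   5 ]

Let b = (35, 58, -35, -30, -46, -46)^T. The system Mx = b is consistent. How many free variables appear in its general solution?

Row reduce the augmented matrix [M | b].
R2 ← R2 − (2)·R1: [0, -6, 6, -6, 6, -12]
R3 ← R3 + (2)·R1: [0, 7, -10, 6, -10, 35]
R4 ← R4 − (2)·R1: [0, -8, 20, -4, 20, -100]
R6 ← R6 + R1: [0, 5, -2, 6, -2, -11]
R3 ← R3 + (7/6)·R2: [0, 0, -3, -1, -3, 21]
R4 ← R4 − (4/3)·R2: [0, 0, 12, 4, 12, -84]
R5 ← R5 − (1/3)·R2: [0, 0, 6, 2, 6, -42]
R6 ← R6 + (5/6)·R2: [0, 0, 3, 1, 3, -21]
R4 ← R4 + (4)·R3: [0, 0, 0, 0, 0, 0]
R5 ← R5 + (2)·R3: [0, 0, 0, 0, 0, 0]
R6 ← R6 + R3: [0, 0, 0, 0, 0, 0]
The echelon form has 3 nonzero rows, and every pivot lies in the first 5 columns, so rank(M) = rank([M|b]) = 3.
The system is consistent.
Free variables = (unknowns) − (rank) = 5 − 3 = 2.

2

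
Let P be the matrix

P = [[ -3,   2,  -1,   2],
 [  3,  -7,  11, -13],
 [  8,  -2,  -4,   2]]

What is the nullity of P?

Row reduce to echelon form.
R2 ← R2 + R1: [0, -5, 10, -11]
R3 ← R3 + (8/3)·R1: [0, 10/3, -20/3, 22/3]
R3 ← R3 + (2/3)·R2: [0, 0, 0, 0]
2 nonzero rows, so rank(P) = 2.
P has 4 columns; by rank–nullity, nullity = 4 − 2 = 2.

2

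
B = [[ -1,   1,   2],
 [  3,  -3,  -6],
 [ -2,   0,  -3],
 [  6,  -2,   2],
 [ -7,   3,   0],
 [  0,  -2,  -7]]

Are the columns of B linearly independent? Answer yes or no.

no

Row reduce B to echelon form.
R2 ← R2 + (3)·R1: [0, 0, 0]
R3 ← R3 − (2)·R1: [0, -2, -7]
R4 ← R4 + (6)·R1: [0, 4, 14]
R5 ← R5 − (7)·R1: [0, -4, -14]
Swap R2 ↔ R3
R4 ← R4 + (2)·R2: [0, 0, 0]
R5 ← R5 − (2)·R2: [0, 0, 0]
R6 ← R6 − R2: [0, 0, 0]
2 pivots among 3 columns.
Only 2 < 3 pivot columns, so the columns are linearly dependent.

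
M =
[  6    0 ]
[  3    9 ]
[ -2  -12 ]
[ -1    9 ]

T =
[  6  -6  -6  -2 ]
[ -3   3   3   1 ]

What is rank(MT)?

1

First compute MT:
[[ 36, -36, -36, -12],
 [ -9,   9,   9,   3],
 [ 24, -24, -24,  -8],
 [-33,  33,  33,  11]]
Now row reduce the product.
R2 ← R2 + (1/4)·R1: [0, 0, 0, 0]
R3 ← R3 − (2/3)·R1: [0, 0, 0, 0]
R4 ← R4 + (11/12)·R1: [0, 0, 0, 0]
1 nonzero row, so rank(MT) = 1.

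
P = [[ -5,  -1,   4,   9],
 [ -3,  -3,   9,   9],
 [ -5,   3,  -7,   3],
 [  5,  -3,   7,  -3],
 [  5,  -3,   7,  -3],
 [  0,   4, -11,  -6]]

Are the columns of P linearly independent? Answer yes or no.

no

Row reduce P to echelon form.
R2 ← R2 − (3/5)·R1: [0, -12/5, 33/5, 18/5]
R3 ← R3 − R1: [0, 4, -11, -6]
R4 ← R4 + R1: [0, -4, 11, 6]
R5 ← R5 + R1: [0, -4, 11, 6]
R3 ← R3 + (5/3)·R2: [0, 0, 0, 0]
R4 ← R4 − (5/3)·R2: [0, 0, 0, 0]
R5 ← R5 − (5/3)·R2: [0, 0, 0, 0]
R6 ← R6 + (5/3)·R2: [0, 0, 0, 0]
2 pivots among 4 columns.
Only 2 < 4 pivot columns, so the columns are linearly dependent.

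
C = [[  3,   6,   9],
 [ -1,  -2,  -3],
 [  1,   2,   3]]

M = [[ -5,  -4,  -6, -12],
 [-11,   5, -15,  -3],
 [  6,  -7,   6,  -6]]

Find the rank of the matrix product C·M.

First compute CM:
[[-27, -45, -54, -108],
 [  9,  15,  18,  36],
 [ -9, -15, -18, -36]]
Now row reduce the product.
R2 ← R2 + (1/3)·R1: [0, 0, 0, 0]
R3 ← R3 − (1/3)·R1: [0, 0, 0, 0]
1 nonzero row, so rank(CM) = 1.

1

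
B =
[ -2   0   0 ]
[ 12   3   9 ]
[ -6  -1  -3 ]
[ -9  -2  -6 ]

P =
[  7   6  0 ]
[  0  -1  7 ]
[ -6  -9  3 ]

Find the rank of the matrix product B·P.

First compute BP:
[[-14, -12,   0],
 [ 30, -12,  48],
 [-24,  -8, -16],
 [-27,   2, -32]]
Now row reduce the product.
R2 ← R2 + (15/7)·R1: [0, -264/7, 48]
R3 ← R3 − (12/7)·R1: [0, 88/7, -16]
R4 ← R4 − (27/14)·R1: [0, 176/7, -32]
R3 ← R3 + (1/3)·R2: [0, 0, 0]
R4 ← R4 + (2/3)·R2: [0, 0, 0]
2 nonzero rows, so rank(BP) = 2.

2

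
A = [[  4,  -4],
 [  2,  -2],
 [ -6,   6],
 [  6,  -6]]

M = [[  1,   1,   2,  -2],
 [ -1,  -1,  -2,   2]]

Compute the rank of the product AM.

1

First compute AM:
[[  8,   8,  16, -16],
 [  4,   4,   8,  -8],
 [-12, -12, -24,  24],
 [ 12,  12,  24, -24]]
Now row reduce the product.
R2 ← R2 − (1/2)·R1: [0, 0, 0, 0]
R3 ← R3 + (3/2)·R1: [0, 0, 0, 0]
R4 ← R4 − (3/2)·R1: [0, 0, 0, 0]
1 nonzero row, so rank(AM) = 1.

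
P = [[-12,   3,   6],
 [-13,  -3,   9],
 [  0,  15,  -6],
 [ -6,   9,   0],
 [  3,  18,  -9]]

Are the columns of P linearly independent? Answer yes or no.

no

Row reduce P to echelon form.
R2 ← R2 − (13/12)·R1: [0, -25/4, 5/2]
R4 ← R4 − (1/2)·R1: [0, 15/2, -3]
R5 ← R5 + (1/4)·R1: [0, 75/4, -15/2]
R3 ← R3 + (12/5)·R2: [0, 0, 0]
R4 ← R4 + (6/5)·R2: [0, 0, 0]
R5 ← R5 + (3)·R2: [0, 0, 0]
2 pivots among 3 columns.
Only 2 < 3 pivot columns, so the columns are linearly dependent.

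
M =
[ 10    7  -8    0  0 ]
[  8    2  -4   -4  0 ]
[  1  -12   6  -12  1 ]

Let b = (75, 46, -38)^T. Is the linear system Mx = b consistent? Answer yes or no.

yes

Row reduce the augmented matrix [M | b].
R2 ← R2 − (4/5)·R1: [0, -18/5, 12/5, -4, 0, -14]
R3 ← R3 − (1/10)·R1: [0, -127/10, 34/5, -12, 1, -91/2]
R3 ← R3 − (127/36)·R2: [0, 0, -5/3, 19/9, 1, 35/9]
The echelon form has 3 nonzero rows, and every pivot lies in the first 5 columns, so rank(M) = rank([M|b]) = 3.
The system is consistent.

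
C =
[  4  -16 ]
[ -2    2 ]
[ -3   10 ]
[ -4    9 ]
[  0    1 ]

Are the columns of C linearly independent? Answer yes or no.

Row reduce C to echelon form.
R2 ← R2 + (1/2)·R1: [0, -6]
R3 ← R3 + (3/4)·R1: [0, -2]
R4 ← R4 + R1: [0, -7]
R3 ← R3 − (1/3)·R2: [0, 0]
R4 ← R4 − (7/6)·R2: [0, 0]
R5 ← R5 + (1/6)·R2: [0, 0]
2 pivots among 2 columns.
Every column is a pivot column, so the columns are linearly independent.

yes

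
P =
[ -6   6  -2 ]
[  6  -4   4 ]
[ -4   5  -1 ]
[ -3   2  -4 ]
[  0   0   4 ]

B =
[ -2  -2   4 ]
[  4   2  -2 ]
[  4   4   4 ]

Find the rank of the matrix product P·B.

3

First compute PB:
[[ 28,  16, -44],
 [-12,  -4,  48],
 [ 24,  14, -30],
 [ -2,  -6, -32],
 [ 16,  16,  16]]
Now row reduce the product.
R2 ← R2 + (3/7)·R1: [0, 20/7, 204/7]
R3 ← R3 − (6/7)·R1: [0, 2/7, 54/7]
R4 ← R4 + (1/14)·R1: [0, -34/7, -246/7]
R5 ← R5 − (4/7)·R1: [0, 48/7, 288/7]
R3 ← R3 − (1/10)·R2: [0, 0, 24/5]
R4 ← R4 + (17/10)·R2: [0, 0, 72/5]
R5 ← R5 − (12/5)·R2: [0, 0, -144/5]
R4 ← R4 − (3)·R3: [0, 0, 0]
R5 ← R5 + (6)·R3: [0, 0, 0]
3 nonzero rows, so rank(PB) = 3.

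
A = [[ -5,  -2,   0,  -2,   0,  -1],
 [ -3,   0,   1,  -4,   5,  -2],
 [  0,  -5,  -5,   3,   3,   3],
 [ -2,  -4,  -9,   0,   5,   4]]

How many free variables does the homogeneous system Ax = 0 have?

Row reduce to echelon form.
R2 ← R2 − (3/5)·R1: [0, 6/5, 1, -14/5, 5, -7/5]
R4 ← R4 − (2/5)·R1: [0, -16/5, -9, 4/5, 5, 22/5]
R3 ← R3 + (25/6)·R2: [0, 0, -5/6, -26/3, 143/6, -17/6]
R4 ← R4 + (8/3)·R2: [0, 0, -19/3, -20/3, 55/3, 2/3]
R4 ← R4 − (38/5)·R3: [0, 0, 0, 296/5, -814/5, 111/5]
4 nonzero rows, so rank(A) = 4.
A has 6 columns; by rank–nullity, nullity = 6 − 4 = 2.

2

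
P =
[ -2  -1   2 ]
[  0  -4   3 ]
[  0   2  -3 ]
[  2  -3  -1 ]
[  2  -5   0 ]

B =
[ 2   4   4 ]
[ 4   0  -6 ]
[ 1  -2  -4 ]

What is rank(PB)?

3

First compute PB:
[[ -6, -12, -10],
 [-13,  -6,  12],
 [  5,   6,   0],
 [ -9,  10,  30],
 [-16,   8,  38]]
Now row reduce the product.
R2 ← R2 − (13/6)·R1: [0, 20, 101/3]
R3 ← R3 + (5/6)·R1: [0, -4, -25/3]
R4 ← R4 − (3/2)·R1: [0, 28, 45]
R5 ← R5 − (8/3)·R1: [0, 40, 194/3]
R3 ← R3 + (1/5)·R2: [0, 0, -8/5]
R4 ← R4 − (7/5)·R2: [0, 0, -32/15]
R5 ← R5 − (2)·R2: [0, 0, -8/3]
R4 ← R4 − (4/3)·R3: [0, 0, 0]
R5 ← R5 − (5/3)·R3: [0, 0, 0]
3 nonzero rows, so rank(PB) = 3.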